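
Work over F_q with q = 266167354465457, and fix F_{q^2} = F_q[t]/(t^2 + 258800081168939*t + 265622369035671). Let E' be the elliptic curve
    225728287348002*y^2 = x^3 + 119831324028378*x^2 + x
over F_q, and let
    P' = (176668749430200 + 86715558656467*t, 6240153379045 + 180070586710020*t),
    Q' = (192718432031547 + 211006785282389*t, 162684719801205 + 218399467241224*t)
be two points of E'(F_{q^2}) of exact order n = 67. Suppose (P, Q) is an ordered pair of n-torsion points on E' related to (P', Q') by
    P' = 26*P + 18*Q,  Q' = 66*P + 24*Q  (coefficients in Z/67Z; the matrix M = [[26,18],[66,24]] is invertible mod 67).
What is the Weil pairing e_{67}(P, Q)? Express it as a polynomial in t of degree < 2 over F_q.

Since e_{67}(P,P)=e_{67}(Q,Q)=1 and e_{67}(Q,P)=e_{67}(P,Q)^{-1}, expanding e_{67}(26*P + 18*Q,66*P + 24*Q) leaves e(P,Q)^det(M).
Hence e(P,Q) = e(P',Q')^{55} where 55 = 39^{-1} mod 67.
Undo Montgomery via alpha=225594103755109, beta=66485680942744: (a',b')=(41117709973125,157696384138859) over F_{266167354465457}.
Build f_{67,P'} and f_{67,Q'} via the 7-bit ladder of 67=1000011_2; evaluate at shifted divisors; quotient in F_{266167354465457^2}.
The quotient is 113593061117960 + 212168707819464*t.
Raise to 55: e(P,Q) = 119844152268162 + 205691753157440*t in mu_{67}.

119844152268162 + 205691753157440*t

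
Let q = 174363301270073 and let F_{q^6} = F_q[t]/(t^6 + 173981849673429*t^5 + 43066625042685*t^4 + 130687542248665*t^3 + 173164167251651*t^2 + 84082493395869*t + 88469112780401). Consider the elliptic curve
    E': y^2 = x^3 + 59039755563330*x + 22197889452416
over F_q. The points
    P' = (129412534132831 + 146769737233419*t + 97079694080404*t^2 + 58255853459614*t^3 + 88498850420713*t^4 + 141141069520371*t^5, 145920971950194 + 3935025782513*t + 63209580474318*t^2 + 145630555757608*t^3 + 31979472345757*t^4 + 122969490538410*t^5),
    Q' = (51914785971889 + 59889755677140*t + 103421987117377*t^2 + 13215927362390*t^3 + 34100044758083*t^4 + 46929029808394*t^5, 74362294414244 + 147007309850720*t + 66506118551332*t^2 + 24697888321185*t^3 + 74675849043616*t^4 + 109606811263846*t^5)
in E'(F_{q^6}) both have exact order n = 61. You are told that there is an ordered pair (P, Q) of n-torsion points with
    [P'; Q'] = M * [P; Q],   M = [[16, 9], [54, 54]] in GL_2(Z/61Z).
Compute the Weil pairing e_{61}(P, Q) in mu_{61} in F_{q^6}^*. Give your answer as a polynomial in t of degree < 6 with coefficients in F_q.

116207754377471 + 107866493751129*t + 22565858363360*t^2 + 148238429322323*t^3 + 28498932803464*t^4 + 86839751632554*t^5

Since e_{61}(P,P)=e_{61}(Q,Q)=1 and e_{61}(Q,P)=e_{61}(P,Q)^{-1}, expanding e_{61}(16*P + 9*Q,54*P + 54*Q) leaves e(P,Q)^det(M).
16*54 - 9*54 = 378; reduced mod 61: det = 12, inverse 56.
6-bit Miller (111101) on E'/F_{174363301270073} with a'=59039755563330, b'=22197889452416: accumulate tangent/chord ratios at Q'+S and P'+S'.
The quotient is 9285432864448 + 81887377317171*t + 85918795911374*t^2 + 35923671784838*t^3 + 63164866340927*t^4 + 93425913819726*t^5.
Finally e_{61}(P,Q) = 116207754377471 + 107866493751129*t + 22565858363360*t^2 + 148238429322323*t^3 + 28498932803464*t^4 + 86839751632554*t^5.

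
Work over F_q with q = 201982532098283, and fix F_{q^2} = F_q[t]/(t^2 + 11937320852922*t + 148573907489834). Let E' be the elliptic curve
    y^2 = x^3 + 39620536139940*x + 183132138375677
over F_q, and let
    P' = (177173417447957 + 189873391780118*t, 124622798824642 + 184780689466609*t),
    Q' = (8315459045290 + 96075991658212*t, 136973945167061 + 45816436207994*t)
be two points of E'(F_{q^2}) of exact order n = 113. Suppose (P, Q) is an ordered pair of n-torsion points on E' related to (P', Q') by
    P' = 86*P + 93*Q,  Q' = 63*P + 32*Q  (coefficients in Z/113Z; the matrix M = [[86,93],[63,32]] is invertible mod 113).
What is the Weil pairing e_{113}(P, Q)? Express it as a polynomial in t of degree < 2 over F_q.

e_{113} is bilinear + alternating on E[113], so e_{113}(86*P + 93*Q, 63*P + 32*Q) = e_{113}(P,Q)^(86*32-93*63).
det M = 86*32 - 93*63 = -3107 = 57 (mod 113); 57^{-1} = 2 (mod 113).
Build f_{113,P'} and f_{113,Q'} via the 7-bit ladder of 113=1110001_2; evaluate at shifted divisors; quotient in F_{201982532098283^2}.
Miller gives e_{113}(P',Q') = 151746760077991 + 85303605590957*t in F_{201982532098283^2}.
Finally e_{113}(P,Q) = 186634566049564 + 123705970337593*t.

186634566049564 + 123705970337593*t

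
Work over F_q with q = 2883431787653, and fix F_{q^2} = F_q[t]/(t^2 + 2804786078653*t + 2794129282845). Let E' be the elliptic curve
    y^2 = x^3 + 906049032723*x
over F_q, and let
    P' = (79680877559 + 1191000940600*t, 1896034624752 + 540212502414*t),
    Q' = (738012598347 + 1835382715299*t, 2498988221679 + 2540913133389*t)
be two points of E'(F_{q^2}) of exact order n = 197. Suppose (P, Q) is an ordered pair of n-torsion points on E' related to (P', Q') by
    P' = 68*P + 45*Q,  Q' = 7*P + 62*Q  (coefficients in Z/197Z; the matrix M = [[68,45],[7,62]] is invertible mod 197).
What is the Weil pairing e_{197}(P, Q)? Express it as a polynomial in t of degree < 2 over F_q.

1048466284138 + 112649915172*t

The 197-Weil pairing on E[197] over F_{2883431787653} is alternating-bilinear: e_{197}(P',Q') = e_{197}(P,Q)^det(M).
det M = 68*62 - 45*7 = 3901 = 158 (mod 197); 158^{-1} = 101 (mod 197).
Miller loop for e_{197} over F_{2883431787653^2}: bits of 197 = 11000101; 7 double steps + 3 add steps, l/v at each.
f_P(D_Q)/f_Q(D_P) = 387985419770 + 218409927063*t.
e_{197}(P,Q) = (387985419770 + 218409927063*t)^{101} = 1048466284138 + 112649915172*t.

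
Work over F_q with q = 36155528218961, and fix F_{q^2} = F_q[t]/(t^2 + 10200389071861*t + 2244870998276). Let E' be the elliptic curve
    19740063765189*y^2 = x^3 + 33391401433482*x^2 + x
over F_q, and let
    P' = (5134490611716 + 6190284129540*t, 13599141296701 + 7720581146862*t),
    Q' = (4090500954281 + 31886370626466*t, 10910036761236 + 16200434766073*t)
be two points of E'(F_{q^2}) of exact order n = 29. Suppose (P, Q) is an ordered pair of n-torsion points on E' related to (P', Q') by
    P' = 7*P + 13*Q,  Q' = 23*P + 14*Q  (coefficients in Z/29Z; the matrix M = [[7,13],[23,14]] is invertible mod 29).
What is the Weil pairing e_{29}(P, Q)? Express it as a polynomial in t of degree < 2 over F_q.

Under M = [[7,13],[23,14]] in GL_2(Z/29), e_{29}(P',Q') = e_{29}(P,Q)^(7*14-13*23 mod 29).
Inverting 2 mod 29: 15. Thus e_{29}(P,Q) = e(P',Q')^{15}.
Montgomery->Weierstrass: x_W = 16792328304192*x+26023570967444, y_W=16792328304192*y on F_{36155528218961}; lands on y^2=x^3+23877615002583*x+13905660095299.
Run Miller on y^2=x^3+23877615002583*x+13905660095299 over F_{36155528218961}: ladder 11101 (5 bits); e = f_P(D_Q)/f_Q(D_P).
f_P(D_Q)/f_Q(D_P) = 8603509295853 + 2164696648670*t.
e_{29}(P,Q) = (8603509295853 + 2164696648670*t)^{15} = 4421206388025 + 8792876430676*t.

4421206388025 + 8792876430676*t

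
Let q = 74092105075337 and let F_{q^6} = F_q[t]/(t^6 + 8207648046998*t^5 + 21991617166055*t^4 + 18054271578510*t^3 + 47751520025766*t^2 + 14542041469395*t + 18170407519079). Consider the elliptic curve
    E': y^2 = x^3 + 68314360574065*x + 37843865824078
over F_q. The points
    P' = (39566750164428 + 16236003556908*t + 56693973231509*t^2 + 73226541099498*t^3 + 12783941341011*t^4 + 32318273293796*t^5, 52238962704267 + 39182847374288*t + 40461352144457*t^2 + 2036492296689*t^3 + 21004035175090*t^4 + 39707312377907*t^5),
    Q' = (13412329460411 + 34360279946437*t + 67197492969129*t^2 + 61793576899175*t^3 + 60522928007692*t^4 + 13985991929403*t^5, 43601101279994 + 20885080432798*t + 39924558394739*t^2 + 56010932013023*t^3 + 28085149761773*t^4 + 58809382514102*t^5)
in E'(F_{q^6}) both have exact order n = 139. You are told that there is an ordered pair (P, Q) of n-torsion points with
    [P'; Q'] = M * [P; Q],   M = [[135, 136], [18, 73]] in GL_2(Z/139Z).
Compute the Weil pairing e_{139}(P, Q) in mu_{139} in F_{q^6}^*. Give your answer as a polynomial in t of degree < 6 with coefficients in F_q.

e_{139}(aP+bQ,cP+dQ) = e_{139}(P,Q)^(ad-bc); with (a,b,c,d)=(135,136,18,73) this gives the det-139 law.
det(M) mod 139 = 40; its inverse in (Z/139)^* is 73 (check: 40*73 mod 139 = 1).
Build f_{139,P'} and f_{139,Q'} via the 8-bit ladder of 139=10001011_2; evaluate at shifted divisors; quotient in F_{74092105075337^6}.
Result: e(P',Q') = 66404486901301 + 39397886713354*t + 16490109958714*t^2 + 43814292891347*t^3 + 66350596072506*t^4 + 29614668403136*t^5.
Finally e_{139}(P,Q) = 16024255887738 + 45496544032654*t + 36154551717003*t^2 + 74062879583523*t^3 + 73546811754831*t^4 + 46609394690941*t^5.

16024255887738 + 45496544032654*t + 36154551717003*t^2 + 74062879583523*t^3 + 73546811754831*t^4 + 46609394690941*t^5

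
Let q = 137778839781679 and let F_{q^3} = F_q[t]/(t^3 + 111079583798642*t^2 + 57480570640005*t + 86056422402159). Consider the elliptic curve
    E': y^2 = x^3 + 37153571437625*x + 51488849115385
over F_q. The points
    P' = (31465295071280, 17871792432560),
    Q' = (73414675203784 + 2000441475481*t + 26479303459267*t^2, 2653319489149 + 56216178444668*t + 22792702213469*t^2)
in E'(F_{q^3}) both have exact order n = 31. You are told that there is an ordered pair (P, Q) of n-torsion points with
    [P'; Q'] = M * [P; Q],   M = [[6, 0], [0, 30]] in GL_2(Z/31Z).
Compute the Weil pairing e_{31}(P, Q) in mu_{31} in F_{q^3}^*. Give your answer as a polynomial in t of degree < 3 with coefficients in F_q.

The 31-Weil pairing on E[31] over F_{137778839781679} is alternating-bilinear: e_{31}(P',Q') = e_{31}(P,Q)^det(M).
det M = 6*30 - 0*0 = 180 = 25 (mod 31); 25^{-1} = 5 (mod 31).
5-bit Miller (11111) on E'/F_{137778839781679} with a'=37153571437625, b'=51488849115385: accumulate tangent/chord ratios at Q'+S and P'+S'.
The quotient is 18958989654412 + 44827526238240*t + 23559219204446*t^2.
Thus e_{31}(P,Q) = 12966581843844 + 20984962181829*t + 64066434159262*t^2.

12966581843844 + 20984962181829*t + 64066434159262*t^2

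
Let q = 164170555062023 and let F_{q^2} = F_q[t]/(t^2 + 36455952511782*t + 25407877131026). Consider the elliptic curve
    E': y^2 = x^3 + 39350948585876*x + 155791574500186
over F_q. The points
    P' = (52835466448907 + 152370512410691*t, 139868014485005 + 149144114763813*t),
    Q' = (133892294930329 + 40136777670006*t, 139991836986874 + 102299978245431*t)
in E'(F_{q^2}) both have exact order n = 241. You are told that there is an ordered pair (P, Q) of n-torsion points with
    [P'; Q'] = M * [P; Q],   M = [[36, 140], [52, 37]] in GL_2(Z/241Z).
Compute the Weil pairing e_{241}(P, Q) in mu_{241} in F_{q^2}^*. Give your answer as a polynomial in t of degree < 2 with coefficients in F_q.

Under M = [[36,140],[52,37]] in GL_2(Z/241), e_{241}(P',Q') = e_{241}(P,Q)^(36*37-140*52 mod 241).
Hence e(P,Q) = e(P',Q')^{72} where 72 = 77^{-1} mod 241.
n = 241 = (11110001)_2 (8 bits, wt 5); accumulate f_{241,P'}(Q'+S)/f_{241,P'}(S) along the 7-step ladder.
Miller gives e_{241}(P',Q') = 103305002177724 + 127162372532643*t in F_{164170555062023^2}.
Raise to 72: e(P,Q) = 15482207399605 + 91483082445093*t in mu_{241}.

15482207399605 + 91483082445093*t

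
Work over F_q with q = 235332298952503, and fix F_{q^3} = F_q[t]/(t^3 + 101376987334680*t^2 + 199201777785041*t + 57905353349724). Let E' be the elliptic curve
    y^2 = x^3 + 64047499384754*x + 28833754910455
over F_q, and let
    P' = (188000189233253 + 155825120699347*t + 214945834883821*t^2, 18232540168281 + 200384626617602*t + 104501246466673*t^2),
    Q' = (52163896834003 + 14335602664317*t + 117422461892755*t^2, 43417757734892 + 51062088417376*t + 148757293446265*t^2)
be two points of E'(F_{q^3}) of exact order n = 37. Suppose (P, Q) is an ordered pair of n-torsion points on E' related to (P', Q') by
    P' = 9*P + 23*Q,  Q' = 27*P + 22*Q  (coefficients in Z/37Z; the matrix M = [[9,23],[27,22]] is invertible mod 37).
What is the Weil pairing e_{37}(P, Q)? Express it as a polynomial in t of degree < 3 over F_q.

Under M = [[9,23],[27,22]] in GL_2(Z/37), e_{37}(P',Q') = e_{37}(P,Q)^(9*22-23*27 mod 37).
9*22 - 23*27 = -423; reduced mod 37: det = 21, inverse 30.
6-bit Miller (100101) on E'/F_{235332298952503} with a'=64047499384754, b'=28833754910455: accumulate tangent/chord ratios at Q'+S and P'+S'.
Miller gives e_{37}(P',Q') = 3520866084476 + 93890174042951*t + 47870555754280*t^2 in F_{235332298952503^3}.
Finally e_{37}(P,Q) = 57934308994753 + 75971553227732*t + 7453699108562*t^2.

57934308994753 + 75971553227732*t + 7453699108562*t^2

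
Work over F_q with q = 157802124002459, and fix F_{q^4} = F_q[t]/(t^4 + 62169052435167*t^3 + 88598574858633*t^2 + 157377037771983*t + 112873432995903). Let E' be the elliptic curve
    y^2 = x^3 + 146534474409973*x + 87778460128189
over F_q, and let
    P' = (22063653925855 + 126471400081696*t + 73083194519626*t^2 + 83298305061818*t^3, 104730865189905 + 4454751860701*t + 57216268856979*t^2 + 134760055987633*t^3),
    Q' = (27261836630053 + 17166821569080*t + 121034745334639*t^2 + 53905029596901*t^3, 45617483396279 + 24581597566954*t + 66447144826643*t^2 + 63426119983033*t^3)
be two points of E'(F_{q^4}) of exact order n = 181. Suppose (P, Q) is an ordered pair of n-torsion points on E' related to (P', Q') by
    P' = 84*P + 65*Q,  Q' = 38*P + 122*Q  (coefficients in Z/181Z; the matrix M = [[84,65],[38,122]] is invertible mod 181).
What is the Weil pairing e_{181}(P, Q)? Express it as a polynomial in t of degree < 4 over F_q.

76938583678313 + 142092180801250*t + 12113634550855*t^2 + 147197581181575*t^3

The 181-Weil pairing on E[181] over F_{157802124002459} is alternating-bilinear: e_{181}(P',Q') = e_{181}(P,Q)^det(M).
Inverting 176 mod 181: 36. Thus e_{181}(P,Q) = e(P',Q')^{36}.
8-bit Miller (10110101) on E'/F_{157802124002459} with a'=146534474409973, b'=87778460128189: accumulate tangent/chord ratios at Q'+S and P'+S'.
f_P(D_Q)/f_Q(D_P) = 4223968664228 + 23291822521998*t + 80373524461661*t^2 + 98477158266349*t^3.
Finally e_{181}(P,Q) = 76938583678313 + 142092180801250*t + 12113634550855*t^2 + 147197581181575*t^3.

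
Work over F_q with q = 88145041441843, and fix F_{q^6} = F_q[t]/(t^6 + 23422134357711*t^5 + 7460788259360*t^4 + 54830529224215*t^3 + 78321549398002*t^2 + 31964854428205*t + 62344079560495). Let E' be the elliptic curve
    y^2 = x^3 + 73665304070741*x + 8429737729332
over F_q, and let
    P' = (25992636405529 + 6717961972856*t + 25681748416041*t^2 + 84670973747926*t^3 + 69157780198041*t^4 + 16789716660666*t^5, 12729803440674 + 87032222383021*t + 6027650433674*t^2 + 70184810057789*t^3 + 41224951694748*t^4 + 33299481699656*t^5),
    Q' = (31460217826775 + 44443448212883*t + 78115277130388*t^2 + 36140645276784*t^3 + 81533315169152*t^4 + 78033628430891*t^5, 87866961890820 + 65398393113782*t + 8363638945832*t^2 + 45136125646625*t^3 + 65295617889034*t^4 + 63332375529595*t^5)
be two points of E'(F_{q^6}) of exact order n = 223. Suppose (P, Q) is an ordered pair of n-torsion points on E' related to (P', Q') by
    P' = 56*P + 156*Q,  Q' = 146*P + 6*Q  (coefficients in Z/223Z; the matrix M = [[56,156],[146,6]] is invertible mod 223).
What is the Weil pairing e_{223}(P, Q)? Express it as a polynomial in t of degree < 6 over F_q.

43315063055749 + 30013428340626*t + 28829774977070*t^2 + 17670573124618*t^3 + 54707146804562*t^4 + 31481401045008*t^5

The 223-Weil pairing on E[223] over F_{88145041441843} is alternating-bilinear: e_{223}(P',Q') = e_{223}(P,Q)^det(M).
So e_{223}(P,Q) = e_{223}(P',Q')^{43}, since 83*43 = 1 mod 223.
Build f_{223,P'} and f_{223,Q'} via the 8-bit ladder of 223=11011111_2; evaluate at shifted divisors; quotient in F_{88145041441843^6}.
Miller gives e_{223}(P',Q') = 33202724833064 + 14829877123234*t + 70354310704713*t^2 + 69114783077299*t^3 + 17644078352717*t^4 + 353973216526*t^5 in F_{88145041441843^6}.
(33202724833064 + 14829877123234*t + 70354310704713*t^2 + 69114783077299*t^3 + 17644078352717*t^4 + 353973216526*t^5)^{43} mod (88145041441843,f) = 43315063055749 + 30013428340626*t + 28829774977070*t^2 + 17670573124618*t^3 + 54707146804562*t^4 + 31481401045008*t^5.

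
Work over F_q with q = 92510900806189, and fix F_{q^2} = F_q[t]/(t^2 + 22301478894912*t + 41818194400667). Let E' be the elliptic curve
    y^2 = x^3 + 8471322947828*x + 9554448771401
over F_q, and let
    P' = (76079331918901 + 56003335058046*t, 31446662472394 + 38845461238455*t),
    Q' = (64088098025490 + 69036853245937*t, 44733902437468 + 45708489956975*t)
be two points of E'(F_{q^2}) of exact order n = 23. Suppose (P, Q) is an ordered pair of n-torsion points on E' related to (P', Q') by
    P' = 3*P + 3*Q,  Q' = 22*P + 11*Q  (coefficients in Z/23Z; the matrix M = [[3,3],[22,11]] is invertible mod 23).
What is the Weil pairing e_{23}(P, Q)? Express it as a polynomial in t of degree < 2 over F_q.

91231278993307 + 5389326029306*t

e_{23}(aP+bQ,cP+dQ) = e_{23}(P,Q)^(ad-bc); with (a,b,c,d)=(3,3,22,11) this gives the det-23 law.
Hence e(P,Q) = e(P',Q')^{16} where 16 = 13^{-1} mod 23.
Run Miller on y^2=x^3+8471322947828*x+9554448771401 over F_{92510900806189}: ladder 10111 (5 bits); e = f_P(D_Q)/f_Q(D_P).
Miller gives e_{23}(P',Q') = 78949742155330 + 52761151720011*t in F_{92510900806189^2}.
Raise to 16: e(P,Q) = 91231278993307 + 5389326029306*t in mu_{23}.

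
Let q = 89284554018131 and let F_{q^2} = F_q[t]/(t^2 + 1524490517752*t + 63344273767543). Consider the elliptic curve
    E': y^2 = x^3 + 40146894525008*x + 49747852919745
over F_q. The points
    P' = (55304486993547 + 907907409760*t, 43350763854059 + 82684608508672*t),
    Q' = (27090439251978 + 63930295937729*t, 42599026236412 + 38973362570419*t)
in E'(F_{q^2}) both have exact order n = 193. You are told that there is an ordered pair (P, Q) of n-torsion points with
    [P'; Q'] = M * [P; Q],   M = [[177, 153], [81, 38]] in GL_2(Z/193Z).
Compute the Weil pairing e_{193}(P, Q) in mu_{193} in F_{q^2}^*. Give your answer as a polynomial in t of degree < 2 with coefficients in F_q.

Under M = [[177,153],[81,38]] in GL_2(Z/193), e_{193}(P',Q') = e_{193}(P,Q)^(177*38-153*81 mod 193).
Inverting 123 mod 193: 102. Thus e_{193}(P,Q) = e(P',Q')^{102}.
Double-and-add over 11000001: 8-1 doublings, 3-1 additions; each step l_{T,T}/v_{2T} or l_{T,P'}/v at Q'+S for random S.
e_{193}(P',Q') = 43951805259911 + 87379126924843*t.
Hence e(P,Q) = 38432794359649 + 49739415325840*t in F_{89284554018131^2}^*.

38432794359649 + 49739415325840*t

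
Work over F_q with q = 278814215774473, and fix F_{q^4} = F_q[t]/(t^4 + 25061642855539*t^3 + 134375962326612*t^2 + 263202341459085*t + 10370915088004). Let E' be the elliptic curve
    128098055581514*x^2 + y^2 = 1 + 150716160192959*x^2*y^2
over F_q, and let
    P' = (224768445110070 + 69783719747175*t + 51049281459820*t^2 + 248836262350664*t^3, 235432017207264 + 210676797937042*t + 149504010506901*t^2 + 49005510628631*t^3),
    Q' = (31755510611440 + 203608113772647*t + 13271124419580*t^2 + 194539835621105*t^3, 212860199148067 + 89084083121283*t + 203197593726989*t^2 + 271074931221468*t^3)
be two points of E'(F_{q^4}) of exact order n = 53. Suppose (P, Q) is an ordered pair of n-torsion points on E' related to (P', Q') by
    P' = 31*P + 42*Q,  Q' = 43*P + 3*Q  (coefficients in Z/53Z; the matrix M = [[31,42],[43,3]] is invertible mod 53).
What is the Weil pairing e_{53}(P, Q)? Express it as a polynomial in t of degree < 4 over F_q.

The 53-Weil pairing on E[53] over F_{278814215774473} is alternating-bilinear: e_{53}(P',Q') = e_{53}(P,Q)^det(M).
det(M) mod 53 = 36; its inverse in (Z/53)^* is 28 (check: 36*28 mod 53 = 1).
Edwards->Montgomery: u=(1+y)/(1-y), v=u/x -> 119898100225998v^2=u^3+u; then x_W=64049027790757u: y^2=x^3+117033315844636*x.
6-bit Miller (110101) on E'/F_{278814215774473} with a'=117033315844636, b'=0: accumulate tangent/chord ratios at Q'+S and P'+S'.
The quotient is 167770905380238 + 268194396761538*t + 1881596411938*t^2 + 258885979723048*t^3.
e_{53}(P,Q) = (167770905380238 + 268194396761538*t + 1881596411938*t^2 + 258885979723048*t^3)^{28} = 222554312876355 + 37994886199803*t + 96714252189173*t^2 + 17310835079246*t^3.

222554312876355 + 37994886199803*t + 96714252189173*t^2 + 17310835079246*t^3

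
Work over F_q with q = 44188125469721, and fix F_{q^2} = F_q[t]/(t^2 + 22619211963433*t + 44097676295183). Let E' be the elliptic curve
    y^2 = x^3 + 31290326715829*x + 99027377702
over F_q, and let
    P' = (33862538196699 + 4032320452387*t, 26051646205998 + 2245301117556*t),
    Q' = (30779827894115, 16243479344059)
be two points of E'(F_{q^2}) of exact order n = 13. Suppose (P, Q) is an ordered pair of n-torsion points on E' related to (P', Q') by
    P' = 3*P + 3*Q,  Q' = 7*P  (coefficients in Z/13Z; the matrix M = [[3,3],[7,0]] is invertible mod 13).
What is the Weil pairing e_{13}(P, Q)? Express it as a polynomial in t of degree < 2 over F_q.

9061065939085 + 20730758545691*t

e_{13}(aP+bQ,cP+dQ) = e_{13}(P,Q)^(ad-bc); with (a,b,c,d)=(3,3,7,0) this gives the det-13 law.
3*0 - 3*7 = -21; reduced mod 13: det = 5, inverse 8.
Double-and-add over 1101: 4-1 doublings, 3-1 additions; each step l_{T,T}/v_{2T} or l_{T,P'}/v at Q'+S for random S.
Result: e(P',Q') = 41976253324554 + 19957714564756*t.
(41976253324554 + 19957714564756*t)^{8} mod (44188125469721,f) = 9061065939085 + 20730758545691*t.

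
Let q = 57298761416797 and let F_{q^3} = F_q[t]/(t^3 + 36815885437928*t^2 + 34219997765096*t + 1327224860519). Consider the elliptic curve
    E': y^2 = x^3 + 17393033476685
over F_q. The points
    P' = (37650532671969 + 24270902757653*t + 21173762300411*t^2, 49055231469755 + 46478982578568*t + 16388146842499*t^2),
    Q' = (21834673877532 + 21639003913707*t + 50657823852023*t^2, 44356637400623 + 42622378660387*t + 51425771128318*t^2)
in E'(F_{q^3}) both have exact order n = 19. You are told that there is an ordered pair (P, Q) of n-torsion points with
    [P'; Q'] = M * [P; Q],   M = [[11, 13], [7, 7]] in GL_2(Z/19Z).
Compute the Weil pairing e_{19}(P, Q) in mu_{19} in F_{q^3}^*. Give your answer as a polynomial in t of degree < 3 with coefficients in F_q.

8926841243713 + 33619503496023*t + 49167217108471*t^2

e_{19}(aP+bQ,cP+dQ) = e_{19}(P,Q)^(ad-bc); with (a,b,c,d)=(11,13,7,7) this gives the det-19 law.
Hence e(P,Q) = e(P',Q')^{4} where 4 = 5^{-1} mod 19.
5-bit Miller (10011) on E'/F_{57298761416797} with a'=0, b'=17393033476685: accumulate tangent/chord ratios at Q'+S and P'+S'.
f_P(D_Q)/f_Q(D_P) = 11471236354086 + 30671495585869*t + 23922190118094*t^2.
Finally e_{19}(P,Q) = 8926841243713 + 33619503496023*t + 49167217108471*t^2.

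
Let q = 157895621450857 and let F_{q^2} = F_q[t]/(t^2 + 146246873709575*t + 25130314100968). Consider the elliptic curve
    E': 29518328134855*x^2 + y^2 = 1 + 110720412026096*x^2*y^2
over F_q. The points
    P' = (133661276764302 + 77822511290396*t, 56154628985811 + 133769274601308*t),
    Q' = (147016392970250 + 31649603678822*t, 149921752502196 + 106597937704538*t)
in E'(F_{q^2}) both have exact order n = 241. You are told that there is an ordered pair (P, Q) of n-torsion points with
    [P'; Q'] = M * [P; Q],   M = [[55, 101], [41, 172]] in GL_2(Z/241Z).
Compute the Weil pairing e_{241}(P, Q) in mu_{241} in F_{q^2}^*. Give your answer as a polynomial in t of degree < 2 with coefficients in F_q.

65052852129746 + 7834514172819*t

Under M = [[55,101],[41,172]] in GL_2(Z/241), e_{241}(P',Q') = e_{241}(P,Q)^(55*172-101*41 mod 241).
det M = 55*172 - 101*41 = 5319 = 17 (mod 241); 17^{-1} = 156 (mod 241).
Edwards->Montgomery: u=(1+y)/(1-y), v=u/x -> 29292145475458v^2=u^3+21340014757551u^2+u; then x_W=19173384389904u+102320934085587: y^2=x^3+81936036349706*x+156524634240278.
n = 241 = (11110001)_2 (8 bits, wt 5); accumulate f_{241,P'}(Q'+S)/f_{241,P'}(S) along the 7-step ladder.
Result: e(P',Q') = 101851308764582 + 151299784542055*t.
Hence e(P,Q) = 65052852129746 + 7834514172819*t in F_{157895621450857^2}^*.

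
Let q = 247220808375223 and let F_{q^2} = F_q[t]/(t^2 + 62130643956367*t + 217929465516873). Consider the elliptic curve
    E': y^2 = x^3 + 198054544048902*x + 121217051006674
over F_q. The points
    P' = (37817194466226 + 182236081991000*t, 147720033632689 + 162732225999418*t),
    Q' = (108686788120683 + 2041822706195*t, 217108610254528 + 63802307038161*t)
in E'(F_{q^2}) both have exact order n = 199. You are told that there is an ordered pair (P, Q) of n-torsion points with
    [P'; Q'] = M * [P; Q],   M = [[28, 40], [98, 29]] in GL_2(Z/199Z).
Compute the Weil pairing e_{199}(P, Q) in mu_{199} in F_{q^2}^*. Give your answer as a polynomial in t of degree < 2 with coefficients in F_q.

The 199-Weil pairing on E[199] over F_{247220808375223} is alternating-bilinear: e_{199}(P',Q') = e_{199}(P,Q)^det(M).
Inverting 76 mod 199: 55. Thus e_{199}(P,Q) = e(P',Q')^{55}.
Build f_{199,P'} and f_{199,Q'} via the 8-bit ladder of 199=11000111_2; evaluate at shifted divisors; quotient in F_{247220808375223^2}.
e_{199}(P',Q') = 100263695073355 + 206542899202556*t.
(100263695073355 + 206542899202556*t)^{55} mod (247220808375223,f) = 125990602368268 + 139875187540409*t.

125990602368268 + 139875187540409*t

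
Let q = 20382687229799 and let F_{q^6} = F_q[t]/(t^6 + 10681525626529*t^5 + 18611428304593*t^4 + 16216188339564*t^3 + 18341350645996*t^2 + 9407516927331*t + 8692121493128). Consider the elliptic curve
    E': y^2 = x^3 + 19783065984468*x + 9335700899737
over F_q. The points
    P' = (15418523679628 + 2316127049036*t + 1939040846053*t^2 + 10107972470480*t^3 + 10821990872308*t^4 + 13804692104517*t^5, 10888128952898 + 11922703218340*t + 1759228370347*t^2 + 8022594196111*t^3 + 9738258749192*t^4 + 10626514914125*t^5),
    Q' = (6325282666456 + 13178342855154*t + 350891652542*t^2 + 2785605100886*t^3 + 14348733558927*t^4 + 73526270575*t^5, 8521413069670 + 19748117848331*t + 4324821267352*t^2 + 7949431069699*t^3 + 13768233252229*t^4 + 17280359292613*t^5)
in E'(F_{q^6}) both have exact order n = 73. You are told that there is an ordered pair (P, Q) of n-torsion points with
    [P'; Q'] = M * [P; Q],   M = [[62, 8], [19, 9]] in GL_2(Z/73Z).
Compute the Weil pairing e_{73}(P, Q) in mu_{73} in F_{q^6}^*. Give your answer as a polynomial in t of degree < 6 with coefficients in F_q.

14403251807768 + 17799882492093*t + 6652928966841*t^2 + 8960839006040*t^3 + 8176291885647*t^4 + 1454211983297*t^5

e_{73}(aP+bQ,cP+dQ) = e_{73}(P,Q)^(ad-bc); with (a,b,c,d)=(62,8,19,9) this gives the det-73 law.
det M = 62*9 - 8*19 = 406 = 41 (mod 73); 41^{-1} = 57 (mod 73).
Miller loop for e_{73} over F_{20382687229799^6}: bits of 73 = 1001001; 6 double steps + 2 add steps, l/v at each.
So e_{73}(P',Q') = 16115641397359 + 5361894638233*t + 770469183259*t^2 + 9947664963841*t^3 + 2378278749786*t^4 + 536172517281*t^5.
(16115641397359 + 5361894638233*t + 770469183259*t^2 + 9947664963841*t^3 + 2378278749786*t^4 + 536172517281*t^5)^{57} mod (20382687229799,f) = 14403251807768 + 17799882492093*t + 6652928966841*t^2 + 8960839006040*t^3 + 8176291885647*t^4 + 1454211983297*t^5.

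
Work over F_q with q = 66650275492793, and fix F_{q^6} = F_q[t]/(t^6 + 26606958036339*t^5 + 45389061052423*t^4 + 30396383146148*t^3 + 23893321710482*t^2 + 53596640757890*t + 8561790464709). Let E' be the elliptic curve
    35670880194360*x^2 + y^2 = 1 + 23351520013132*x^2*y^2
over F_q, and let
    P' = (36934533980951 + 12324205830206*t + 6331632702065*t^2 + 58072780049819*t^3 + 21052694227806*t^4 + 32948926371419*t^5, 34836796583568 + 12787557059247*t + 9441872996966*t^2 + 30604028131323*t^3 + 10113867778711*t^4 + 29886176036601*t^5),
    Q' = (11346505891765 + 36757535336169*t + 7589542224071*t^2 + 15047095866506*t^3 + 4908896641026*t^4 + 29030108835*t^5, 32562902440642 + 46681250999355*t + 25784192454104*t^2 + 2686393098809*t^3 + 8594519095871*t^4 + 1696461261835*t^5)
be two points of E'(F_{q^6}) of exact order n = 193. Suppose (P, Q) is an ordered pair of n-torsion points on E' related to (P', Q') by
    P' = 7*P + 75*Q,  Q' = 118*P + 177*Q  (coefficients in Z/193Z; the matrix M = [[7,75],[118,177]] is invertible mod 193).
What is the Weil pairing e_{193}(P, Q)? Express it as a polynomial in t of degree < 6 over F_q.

Under M = [[7,75],[118,177]] in GL_2(Z/193), e_{193}(P',Q') = e_{193}(P,Q)^(7*177-75*118 mod 193).
Inverting 109 mod 193: 85. Thus e_{193}(P,Q) = e(P',Q')^{85}.
Edwards a_E,d_E -> Montgomery A=48409460521996,B=60275933790805 -> Weierstrass 11013092186366,0 via alpha=54270583696444,beta=3079840045307.
Miller loop for e_{193} over F_{66650275492793^6}: bits of 193 = 11000001; 7 double steps + 2 add steps, l/v at each.
e_{193}(P',Q') = 43923959845916 + 7319617049476*t + 33789597458458*t^2 + 3370770374693*t^3 + 58959051223495*t^4 + 39118122505674*t^5.
Raise to 85: e(P,Q) = 60078659690099 + 63472783782109*t + 50182590778082*t^2 + 65342305337640*t^3 + 28685810660342*t^4 + 62492813385422*t^5 in mu_{193}.

60078659690099 + 63472783782109*t + 50182590778082*t^2 + 65342305337640*t^3 + 28685810660342*t^4 + 62492813385422*t^5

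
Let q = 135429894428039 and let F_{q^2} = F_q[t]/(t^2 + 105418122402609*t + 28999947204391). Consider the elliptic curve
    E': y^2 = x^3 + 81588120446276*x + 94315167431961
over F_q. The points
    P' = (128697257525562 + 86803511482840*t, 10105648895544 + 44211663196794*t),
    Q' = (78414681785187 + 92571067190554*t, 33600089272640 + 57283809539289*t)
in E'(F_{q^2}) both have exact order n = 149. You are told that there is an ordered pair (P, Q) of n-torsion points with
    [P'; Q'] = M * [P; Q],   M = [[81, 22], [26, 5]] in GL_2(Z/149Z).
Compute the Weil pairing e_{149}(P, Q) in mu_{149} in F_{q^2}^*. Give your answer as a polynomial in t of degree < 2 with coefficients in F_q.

19501342090480 + 102123134084461*t

Alternating bilinearity on E[149] (values in mu_{149} in F_{135429894428039^2}) gives e(P',Q') = e(P,Q)^det(M).
Hence e(P,Q) = e(P',Q')^{91} where 91 = 131^{-1} mod 149.
Build f_{149,P'} and f_{149,Q'} via the 8-bit ladder of 149=10010101_2; evaluate at shifted divisors; quotient in F_{135429894428039^2}.
The quotient is 71938519721061 + 62387518127500*t.
Hence e(P,Q) = 19501342090480 + 102123134084461*t in F_{135429894428039^2}^*.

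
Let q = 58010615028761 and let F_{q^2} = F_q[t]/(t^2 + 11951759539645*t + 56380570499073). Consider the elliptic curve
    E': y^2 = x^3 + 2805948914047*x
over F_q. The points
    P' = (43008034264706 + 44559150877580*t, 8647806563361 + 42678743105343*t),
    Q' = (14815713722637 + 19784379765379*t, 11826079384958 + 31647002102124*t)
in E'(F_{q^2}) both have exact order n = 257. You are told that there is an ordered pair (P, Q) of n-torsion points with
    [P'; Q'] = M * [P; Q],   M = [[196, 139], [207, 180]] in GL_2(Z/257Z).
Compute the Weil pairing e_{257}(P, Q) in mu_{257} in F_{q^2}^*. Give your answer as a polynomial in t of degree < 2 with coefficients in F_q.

The 257-Weil pairing on E[257] over F_{58010615028761} is alternating-bilinear: e_{257}(P',Q') = e_{257}(P,Q)^det(M).
det(M) mod 257 = 82; its inverse in (Z/257)^* is 210 (check: 82*210 mod 257 = 1).
9-bit Miller (100000001) on E'/F_{58010615028761} with a'=2805948914047, b'=0: accumulate tangent/chord ratios at Q'+S and P'+S'.
So e_{257}(P',Q') = 52380480756471 + 53043437481721*t.
Raise to 210: e(P,Q) = 289845787915 + 20218914164122*t in mu_{257}.

289845787915 + 20218914164122*t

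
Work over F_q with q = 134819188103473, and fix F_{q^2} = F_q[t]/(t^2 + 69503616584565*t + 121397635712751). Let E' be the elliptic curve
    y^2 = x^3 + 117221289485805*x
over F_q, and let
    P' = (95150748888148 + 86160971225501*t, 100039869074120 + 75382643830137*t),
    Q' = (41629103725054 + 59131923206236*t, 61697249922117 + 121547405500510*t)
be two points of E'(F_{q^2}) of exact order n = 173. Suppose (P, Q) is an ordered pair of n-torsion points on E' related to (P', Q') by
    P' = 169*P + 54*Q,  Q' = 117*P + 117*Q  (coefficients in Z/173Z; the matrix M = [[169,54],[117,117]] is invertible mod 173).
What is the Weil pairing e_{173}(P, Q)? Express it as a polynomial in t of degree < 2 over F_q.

32178797546751 + 84084833931230*t

Under M = [[169,54],[117,117]] in GL_2(Z/173), e_{173}(P',Q') = e_{173}(P,Q)^(169*117-54*117 mod 173).
So e_{173}(P,Q) = e_{173}(P',Q')^{102}, since 134*102 = 1 mod 173.
8-bit Miller (10101101) on E'/F_{134819188103473} with a'=117221289485805, b'=0: accumulate tangent/chord ratios at Q'+S and P'+S'.
The quotient is 56835644076968 + 21624136211627*t.
e_{173}(P,Q) = (56835644076968 + 21624136211627*t)^{102} = 32178797546751 + 84084833931230*t.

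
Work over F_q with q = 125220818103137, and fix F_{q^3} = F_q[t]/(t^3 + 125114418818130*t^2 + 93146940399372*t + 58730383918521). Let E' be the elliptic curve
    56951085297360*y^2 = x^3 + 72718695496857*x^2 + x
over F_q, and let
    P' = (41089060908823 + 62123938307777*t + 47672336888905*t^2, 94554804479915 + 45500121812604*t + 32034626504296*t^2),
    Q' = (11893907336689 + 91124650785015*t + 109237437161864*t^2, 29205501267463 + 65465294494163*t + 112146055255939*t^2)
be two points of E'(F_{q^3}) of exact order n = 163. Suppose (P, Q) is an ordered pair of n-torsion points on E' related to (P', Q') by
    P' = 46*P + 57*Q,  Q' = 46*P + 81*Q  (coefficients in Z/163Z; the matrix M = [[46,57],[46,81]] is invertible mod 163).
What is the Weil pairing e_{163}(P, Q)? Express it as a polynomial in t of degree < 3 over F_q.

The 163-Weil pairing on E[163] over F_{125220818103137} is alternating-bilinear: e_{163}(P',Q') = e_{163}(P,Q)^det(M).
46*81 - 57*46 = 1104; reduced mod 163: det = 126, inverse 22.
Undo Montgomery via alpha=30640226861717, beta=59780470659214: (a',b')=(19978584852965,12682120310754) over F_{125220818103137}.
Run Miller on y^2=x^3+19978584852965*x+12682120310754 over F_{125220818103137}: ladder 10100011 (8 bits); e = f_P(D_Q)/f_Q(D_P).
f_P(D_Q)/f_Q(D_P) = 104860802133438 + 99339587430459*t + 102391794138223*t^2.
Hence e(P,Q) = 114349059849573 + 116318650323158*t + 7448070929803*t^2 in F_{125220818103137^3}^*.

114349059849573 + 116318650323158*t + 7448070929803*t^2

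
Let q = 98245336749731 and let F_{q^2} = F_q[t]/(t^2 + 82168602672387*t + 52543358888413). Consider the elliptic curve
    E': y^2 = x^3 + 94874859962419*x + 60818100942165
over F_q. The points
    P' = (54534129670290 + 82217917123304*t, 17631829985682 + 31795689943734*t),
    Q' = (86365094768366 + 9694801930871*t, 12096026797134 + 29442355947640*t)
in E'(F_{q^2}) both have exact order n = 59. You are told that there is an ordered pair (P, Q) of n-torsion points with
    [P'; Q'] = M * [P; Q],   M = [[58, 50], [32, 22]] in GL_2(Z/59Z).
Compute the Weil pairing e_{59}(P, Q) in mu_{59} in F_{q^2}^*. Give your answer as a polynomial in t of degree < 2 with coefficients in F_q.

83352146101105 + 95890135732597*t

Since e_{59}(P,P)=e_{59}(Q,Q)=1 and e_{59}(Q,P)=e_{59}(P,Q)^{-1}, expanding e_{59}(58*P + 50*Q,32*P + 22*Q) leaves e(P,Q)^det(M).
Inverting 30 mod 59: 2. Thus e_{59}(P,Q) = e(P',Q')^{2}.
6-bit Miller (111011) on E'/F_{98245336749731} with a'=94874859962419, b'=60818100942165: accumulate tangent/chord ratios at Q'+S and P'+S'.
So e_{59}(P',Q') = 94055723316655 + 47118914006903*t.
Finally e_{59}(P,Q) = 83352146101105 + 95890135732597*t.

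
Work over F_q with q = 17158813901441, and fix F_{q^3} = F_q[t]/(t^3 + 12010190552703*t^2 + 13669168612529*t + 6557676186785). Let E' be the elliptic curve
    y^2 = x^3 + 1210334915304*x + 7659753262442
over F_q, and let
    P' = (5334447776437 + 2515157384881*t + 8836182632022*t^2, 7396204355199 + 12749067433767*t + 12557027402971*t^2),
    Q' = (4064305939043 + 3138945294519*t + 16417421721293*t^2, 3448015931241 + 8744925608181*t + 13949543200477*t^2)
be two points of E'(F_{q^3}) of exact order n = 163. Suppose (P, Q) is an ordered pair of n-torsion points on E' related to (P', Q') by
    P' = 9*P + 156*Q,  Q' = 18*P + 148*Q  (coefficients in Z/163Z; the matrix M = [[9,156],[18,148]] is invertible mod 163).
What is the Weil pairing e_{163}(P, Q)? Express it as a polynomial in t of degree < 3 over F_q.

8350684256806 + 12899197541802*t + 14092196041410*t^2

Alternating bilinearity on E[163] (values in mu_{163} in F_{17158813901441^3}) gives e(P',Q') = e(P,Q)^det(M).
det(M) mod 163 = 154; its inverse in (Z/163)^* is 18 (check: 154*18 mod 163 = 1).
Build f_{163,P'} and f_{163,Q'} via the 8-bit ladder of 163=10100011_2; evaluate at shifted divisors; quotient in F_{17158813901441^3}.
So e_{163}(P',Q') = 16613412709862 + 16769981012397*t + 3872126881308*t^2.
Raise to 18: e(P,Q) = 8350684256806 + 12899197541802*t + 14092196041410*t^2 in mu_{163}.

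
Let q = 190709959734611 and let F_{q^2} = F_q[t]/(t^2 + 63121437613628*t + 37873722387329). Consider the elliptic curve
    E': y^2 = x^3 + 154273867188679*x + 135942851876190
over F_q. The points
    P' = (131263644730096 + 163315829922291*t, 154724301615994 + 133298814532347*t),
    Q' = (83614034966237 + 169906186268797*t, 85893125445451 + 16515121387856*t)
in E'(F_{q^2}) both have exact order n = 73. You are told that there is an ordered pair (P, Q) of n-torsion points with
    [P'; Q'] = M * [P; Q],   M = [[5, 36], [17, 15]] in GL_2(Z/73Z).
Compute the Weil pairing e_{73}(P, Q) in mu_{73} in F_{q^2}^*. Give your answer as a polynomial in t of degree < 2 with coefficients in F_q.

e_{73}(aP+bQ,cP+dQ) = e_{73}(P,Q)^(ad-bc); with (a,b,c,d)=(5,36,17,15) this gives the det-73 law.
5*15 - 36*17 = -537; reduced mod 73: det = 47, inverse 14.
Double-and-add over 1001001: 7-1 doublings, 3-1 additions; each step l_{T,T}/v_{2T} or l_{T,P'}/v at Q'+S for random S.
Result: e(P',Q') = 83599368451630 + 183981926199495*t.
Finally e_{73}(P,Q) = 10833561443918 + 147629274423655*t.

10833561443918 + 147629274423655*t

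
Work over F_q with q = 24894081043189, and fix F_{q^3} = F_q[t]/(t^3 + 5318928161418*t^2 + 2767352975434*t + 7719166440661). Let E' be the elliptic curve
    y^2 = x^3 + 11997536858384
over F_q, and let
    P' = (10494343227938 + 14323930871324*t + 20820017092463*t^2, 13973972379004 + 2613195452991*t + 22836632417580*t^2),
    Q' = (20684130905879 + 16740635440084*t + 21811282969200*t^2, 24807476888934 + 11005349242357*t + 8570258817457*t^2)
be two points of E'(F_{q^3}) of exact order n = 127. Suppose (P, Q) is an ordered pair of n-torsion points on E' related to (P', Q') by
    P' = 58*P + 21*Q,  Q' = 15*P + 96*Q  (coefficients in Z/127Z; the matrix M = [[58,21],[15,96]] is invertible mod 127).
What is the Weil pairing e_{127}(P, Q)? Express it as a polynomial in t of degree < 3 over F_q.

The 127-Weil pairing on E[127] over F_{24894081043189} is alternating-bilinear: e_{127}(P',Q') = e_{127}(P,Q)^det(M).
det(M) mod 127 = 46; its inverse in (Z/127)^* is 58 (check: 46*58 mod 127 = 1).
n = 127 = (1111111)_2 (7 bits, wt 7); accumulate f_{127,P'}(Q'+S)/f_{127,P'}(S) along the 6-step ladder.
e_{127}(P',Q') = 18359299665782 + 22445546339838*t + 9255891536216*t^2.
Hence e(P,Q) = 5441855111292 + 13642505944078*t + 23697169984078*t^2 in F_{24894081043189^3}^*.

5441855111292 + 13642505944078*t + 23697169984078*t^2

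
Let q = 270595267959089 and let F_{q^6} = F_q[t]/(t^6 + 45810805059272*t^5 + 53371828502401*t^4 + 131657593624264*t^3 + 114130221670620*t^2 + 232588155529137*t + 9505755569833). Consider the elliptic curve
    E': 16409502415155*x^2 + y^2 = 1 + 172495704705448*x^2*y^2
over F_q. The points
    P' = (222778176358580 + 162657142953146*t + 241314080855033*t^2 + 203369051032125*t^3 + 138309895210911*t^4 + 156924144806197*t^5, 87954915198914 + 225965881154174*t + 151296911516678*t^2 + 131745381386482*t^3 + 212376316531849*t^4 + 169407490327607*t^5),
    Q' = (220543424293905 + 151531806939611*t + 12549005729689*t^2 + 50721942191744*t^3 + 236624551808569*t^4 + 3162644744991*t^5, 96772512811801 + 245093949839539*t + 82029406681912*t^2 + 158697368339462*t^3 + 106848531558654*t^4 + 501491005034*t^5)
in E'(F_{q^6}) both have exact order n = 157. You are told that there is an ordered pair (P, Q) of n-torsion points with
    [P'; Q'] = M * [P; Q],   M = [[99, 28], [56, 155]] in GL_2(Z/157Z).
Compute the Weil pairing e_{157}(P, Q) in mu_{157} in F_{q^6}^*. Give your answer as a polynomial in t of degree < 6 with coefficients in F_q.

Alternating bilinearity on E[157] (values in mu_{157} in F_{270595267959089^6}) gives e(P',Q') = e(P,Q)^det(M).
So e_{157}(P,Q) = e_{157}(P',Q')^{4}, since 118*4 = 1 mod 157.
Edwards a_E,d_E -> Montgomery A=7768538952349,B=261976096268383 -> Weierstrass 269667590855871,0 via alpha=76583412513282,beta=28627266417199.
Miller loop for e_{157} over F_{270595267959089^6}: bits of 157 = 10011101; 7 double steps + 4 add steps, l/v at each.
Result: e(P',Q') = 136774401074875 + 58810102403977*t + 244972639324754*t^2 + 99486597139998*t^3 + 241576969134462*t^4 + 107145271004133*t^5.
Finally e_{157}(P,Q) = 109729536055280 + 9346912708319*t + 26910119307829*t^2 + 15966897145877*t^3 + 102612521726197*t^4 + 268139042783376*t^5.

109729536055280 + 9346912708319*t + 26910119307829*t^2 + 15966897145877*t^3 + 102612521726197*t^4 + 268139042783376*t^5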